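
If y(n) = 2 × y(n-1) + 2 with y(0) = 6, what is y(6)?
Computing step by step:
y(0) = 6
y(1) = 2 × 6 + 2 = 14
y(2) = 2 × 14 + 2 = 30
y(3) = 2 × 30 + 2 = 62
y(4) = 2 × 62 + 2 = 126
y(5) = 2 × 126 + 2 = 254
y(6) = 2 × 254 + 2 = 510

510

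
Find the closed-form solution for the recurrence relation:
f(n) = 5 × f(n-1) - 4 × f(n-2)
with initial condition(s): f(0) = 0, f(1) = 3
Recurrence: f(n) = 5 × f(n-1) - 4 × f(n-2), initial: f(0) = 0, f(1) = 3.
Characteristic equation: r² - 5r + 4 = 0, which factors as (r - 4)(r - 1) = 0, so r = 4, 1. General solution f(n) = A·4ⁿ + B·1ⁿ. From f(0) = 0: A + B = 0. From f(1) = 3: 4A + 1B = 3. Solving gives A = 1, B = -1.

f(n) = 4ⁿ - 1ⁿ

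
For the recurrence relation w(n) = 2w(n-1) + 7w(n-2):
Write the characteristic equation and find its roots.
Substitute w(n) = rⁿ and divide through by rⁿ⁻²: r² - 2r - 7 = 0
Discriminant: 2² + 4·7 = 32, not a perfect square, so by the quadratic formula r = (2 ± √32)/2.
General solution: w(n) = A·r₁ⁿ + B·r₂ⁿ where r₁,r₂ = (2 ± √32)/2

Characteristic: r² - 2r - 7 = 0, Roots: r = (2 ± √32)/2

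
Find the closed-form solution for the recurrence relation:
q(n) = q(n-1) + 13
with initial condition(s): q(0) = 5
Recurrence: q(n) = q(n-1) + 13, initial: q(0) = 5.
Each step adds 13, so q(n) = q(0) + 13n = 13n + 5.

q(n) = 13n + 5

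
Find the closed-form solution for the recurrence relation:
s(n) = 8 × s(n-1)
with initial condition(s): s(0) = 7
Recurrence: s(n) = 8 × s(n-1), initial: s(0) = 7.
Each term is 8 times the previous, so this is geometric with ratio 8. After n steps: s(n) = s(0)·8ⁿ = 7·8ⁿ.

s(n) = 7·8ⁿ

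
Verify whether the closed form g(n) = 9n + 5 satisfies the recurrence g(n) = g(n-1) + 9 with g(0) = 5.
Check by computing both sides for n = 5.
From the recurrence with g(0) = 5:
  g(0) = 5, g(1) = 14, g(2) = 23, g(3) = 32, g(4) = 41, g(5) = 50
  so the recurrence gives g(5) = 50.
From the proposed closed form g(n) = 9n + 5:
  g(5) = 50.
Both sides give 50 at n = 5, and the initial condition(s) match, so the closed form is consistent.

Yes, the closed form is correct.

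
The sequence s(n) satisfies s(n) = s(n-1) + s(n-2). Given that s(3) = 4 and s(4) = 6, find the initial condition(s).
Work backwards using s(k) = s(k+2) - s(k+1):
s(2) = s(4) - s(3) = 6 - 4 = 2
s(1) = s(3) - s(2) = 4 - 2 = 2
s(0) = s(2) - s(1) = 2 - 2 = 0

s(0) = 0, s(1) = 2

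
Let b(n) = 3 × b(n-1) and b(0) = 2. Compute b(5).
Computing step by step:
b(0) = 2
b(1) = 3 × 2 = 6
b(2) = 3 × 6 = 18
b(3) = 3 × 18 = 54
b(4) = 3 × 54 = 162
b(5) = 3 × 162 = 486

486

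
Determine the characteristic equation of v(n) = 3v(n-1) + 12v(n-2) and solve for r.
Substitute v(n) = rⁿ and divide through by rⁿ⁻²: r² - 3r - 12 = 0
Discriminant: 3² + 4·12 = 57, not a perfect square, so by the quadratic formula r = (3 ± √57)/2.
General solution: v(n) = A·r₁ⁿ + B·r₂ⁿ where r₁,r₂ = (3 ± √57)/2

Characteristic: r² - 3r - 12 = 0, Roots: r = (3 ± √57)/2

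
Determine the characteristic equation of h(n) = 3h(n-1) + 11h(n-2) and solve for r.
Substitute h(n) = rⁿ and divide through by rⁿ⁻²: r² - 3r - 11 = 0
Discriminant: 3² + 4·11 = 53, not a perfect square, so by the quadratic formula r = (3 ± √53)/2.
General solution: h(n) = A·r₁ⁿ + B·r₂ⁿ where r₁,r₂ = (3 ± √53)/2

Characteristic: r² - 3r - 11 = 0, Roots: r = (3 ± √53)/2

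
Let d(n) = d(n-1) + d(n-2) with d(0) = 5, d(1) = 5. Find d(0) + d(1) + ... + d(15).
Computing the sequence terms: 5, 5, 10, 15, 25, 40, 65, 105, 170, 275, 445, 720, 1165, 1885, 3050, 4935
Adding these values together:

12915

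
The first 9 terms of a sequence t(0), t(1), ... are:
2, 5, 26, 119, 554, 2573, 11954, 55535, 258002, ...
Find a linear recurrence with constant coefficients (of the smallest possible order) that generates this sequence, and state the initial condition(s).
Look for the lowest-order linear relation among consecutive terms.
Observation: t(n) - 4·t(n-1) - (3)·t(n-2) = 0 holds for the shown terms, and no order-1 relation t(n) = α·t(n-1) + β fits.
Check at n=3: 4·26 + (3)·5 = 119. ✓

t(n) = 4t(n-1) + 3t(n-2), t(0) = 2, t(1) = 5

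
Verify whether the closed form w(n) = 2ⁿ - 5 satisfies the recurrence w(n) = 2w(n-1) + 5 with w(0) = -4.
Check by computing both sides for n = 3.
From the recurrence with w(0) = -4:
  w(0) = -4, w(1) = -3, w(2) = -1, w(3) = 3
  so the recurrence gives w(3) = 3.
From the proposed closed form w(n) = 2ⁿ - 5:
  w(3) = 3.
Both sides give 3 at n = 3, and the initial condition(s) match, so the closed form is consistent.

Yes, the closed form is correct.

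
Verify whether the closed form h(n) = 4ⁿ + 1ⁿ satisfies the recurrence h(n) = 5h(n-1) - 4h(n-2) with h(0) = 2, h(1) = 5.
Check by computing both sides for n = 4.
From the recurrence with h(0) = 2, h(1) = 5:
  h(0) = 2, h(1) = 5, h(2) = 17, h(3) = 65, h(4) = 257
  so the recurrence gives h(4) = 257.
From the proposed closed form h(n) = 4ⁿ + 1ⁿ:
  h(4) = 257.
Both sides give 257 at n = 4, and the initial condition(s) match, so the closed form is consistent.

Yes, the closed form is correct.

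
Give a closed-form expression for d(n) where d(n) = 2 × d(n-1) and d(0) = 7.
Recurrence: d(n) = 2 × d(n-1), initial: d(0) = 7.
Each term is 2 times the previous, so this is geometric with ratio 2. After n steps: d(n) = d(0)·2ⁿ = 7·2ⁿ.

d(n) = 7·2ⁿ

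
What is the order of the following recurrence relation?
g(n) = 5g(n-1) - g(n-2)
The order is the largest lag k for which g(n-k) appears. Here the deepest term is g(n-2), so the order is 2.

Order 2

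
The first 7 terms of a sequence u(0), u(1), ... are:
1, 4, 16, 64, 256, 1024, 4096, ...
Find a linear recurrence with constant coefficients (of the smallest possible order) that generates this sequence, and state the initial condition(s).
Look for the lowest-order linear relation among consecutive terms.
Observation: each term is 4× the previous.
Check at n=2: 4·4 = 16. ✓

u(n) = 4 × u(n-1), u(0) = 1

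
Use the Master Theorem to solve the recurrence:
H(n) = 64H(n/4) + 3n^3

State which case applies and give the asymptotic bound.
Master Theorem template: H(n) = a·H(n/b) + f(n).
Here: a=64, b=4, f(n)=3n^3
Compute log_b(a) = log_4(64) = 3.
f(n) = 3n^3 = Θ(n^3). Case 2: H(n) = Θ(n^3 log n).

Case 2: H(n) = Θ(n^3 log n)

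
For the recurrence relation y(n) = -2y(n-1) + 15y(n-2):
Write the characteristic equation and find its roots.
Substitute y(n) = rⁿ and divide through by rⁿ⁻²: r² + 2r - 15 = 0
Factor: (r + 5)(r - 3) = 0, so r = -5, 3.
General solution: y(n) = A·(-5)ⁿ + B·3ⁿ

Characteristic: r² + 2r - 15 = 0, Roots: r = -5, 3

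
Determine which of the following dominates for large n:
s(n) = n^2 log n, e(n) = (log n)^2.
Comparing growth rates:
Growth-rate hierarchy: log n ≺ any polynomial ≺ any exponential cⁿ (c>1) ≺ n! ≺ nⁿ.
polynomial degree 2 (with log factor) dominates polylogarithmic (log n)^2 asymptotically.

s(n) grows faster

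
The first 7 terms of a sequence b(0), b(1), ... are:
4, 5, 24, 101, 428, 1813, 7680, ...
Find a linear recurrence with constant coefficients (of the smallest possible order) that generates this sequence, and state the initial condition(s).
Look for the lowest-order linear relation among consecutive terms.
Observation: b(n) - 4·b(n-1) - (1)·b(n-2) = 0 holds for the shown terms, and no order-1 relation b(n) = α·b(n-1) + β fits.
Check at n=3: 4·24 + (1)·5 = 101. ✓

b(n) = 4b(n-1) + b(n-2), b(0) = 4, b(1) = 5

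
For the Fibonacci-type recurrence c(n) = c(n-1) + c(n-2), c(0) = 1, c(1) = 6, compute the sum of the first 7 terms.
Computing the sequence terms: 1, 6, 7, 13, 20, 33, 53
Adding these values together:

133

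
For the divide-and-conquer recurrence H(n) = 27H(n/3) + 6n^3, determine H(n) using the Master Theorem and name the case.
Master Theorem template: H(n) = a·H(n/b) + f(n).
Here: a=27, b=3, f(n)=6n^3
Compute log_b(a) = log_3(27) = 3.
f(n) = 6n^3 = Θ(n^3). Case 2: H(n) = Θ(n^3 log n).

Case 2: H(n) = Θ(n^3 log n)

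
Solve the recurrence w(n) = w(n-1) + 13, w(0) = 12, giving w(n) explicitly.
Recurrence: w(n) = w(n-1) + 13, initial: w(0) = 12.
Each step adds 13, so w(n) = w(0) + 13n = 13n + 12.

w(n) = 13n + 12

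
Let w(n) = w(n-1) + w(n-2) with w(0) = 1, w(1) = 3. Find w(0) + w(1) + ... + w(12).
Computing the sequence terms: 1, 3, 4, 7, 11, 18, 29, 47, 76, 123, 199, 322, 521
Adding these values together:

1361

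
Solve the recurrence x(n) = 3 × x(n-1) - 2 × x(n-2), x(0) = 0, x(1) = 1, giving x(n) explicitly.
Recurrence: x(n) = 3 × x(n-1) - 2 × x(n-2), initial: x(0) = 0, x(1) = 1.
Characteristic equation: r² - 3r + 2 = 0, which factors as (r - 2)(r - 1) = 0, so r = 2, 1. General solution x(n) = A·2ⁿ + B·1ⁿ. From x(0) = 0: A + B = 0. From x(1) = 1: 2A + 1B = 1. Solving gives A = 1, B = -1.

x(n) = 2ⁿ - 1ⁿ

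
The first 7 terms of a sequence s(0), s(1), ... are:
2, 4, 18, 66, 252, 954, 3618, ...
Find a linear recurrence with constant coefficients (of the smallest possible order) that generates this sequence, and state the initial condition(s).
Look for the lowest-order linear relation among consecutive terms.
Observation: s(n) - 3·s(n-1) - (3)·s(n-2) = 0 holds for the shown terms, and no order-1 relation s(n) = α·s(n-1) + β fits.
Check at n=3: 3·18 + (3)·4 = 66. ✓

s(n) = 3s(n-1) + 3s(n-2), s(0) = 2, s(1) = 4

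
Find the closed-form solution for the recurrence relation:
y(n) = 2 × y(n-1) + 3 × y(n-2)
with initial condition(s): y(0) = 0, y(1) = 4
Recurrence: y(n) = 2 × y(n-1) + 3 × y(n-2), initial: y(0) = 0, y(1) = 4.
Characteristic equation: r² - 2r - 3 = 0, which factors as (r - 3)(r + 1) = 0, so r = 3, -1. General solution y(n) = A·3ⁿ + B·(-1)ⁿ. From y(0) = 0: A + B = 0. From y(1) = 4: 3A - 1B = 4. Solving gives A = 1, B = -1.

y(n) = 3ⁿ - (-1)ⁿ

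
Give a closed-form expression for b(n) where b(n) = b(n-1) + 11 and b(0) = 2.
Recurrence: b(n) = b(n-1) + 11, initial: b(0) = 2.
Each step adds 11, so b(n) = b(0) + 11n = 11n + 2.

b(n) = 11n + 2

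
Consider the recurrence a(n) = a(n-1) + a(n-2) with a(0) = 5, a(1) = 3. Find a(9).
Computing the sequence terms:
5, 3, 8, 11, 19, 30, 49, 79, 128, 207

207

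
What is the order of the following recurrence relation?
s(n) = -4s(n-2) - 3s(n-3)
The order is the largest lag k for which s(n-k) appears. Here the deepest term is s(n-3), so the order is 3.

Order 3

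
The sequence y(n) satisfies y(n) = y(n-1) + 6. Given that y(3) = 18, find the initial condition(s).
y(3) = y(0) + 3·6, so y(0) = 18 - 18 = 0.

y(0) = 0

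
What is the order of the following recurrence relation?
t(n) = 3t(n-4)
The order is the largest lag k for which t(n-k) appears. Here the deepest term is t(n-4), so the order is 4.

Order 4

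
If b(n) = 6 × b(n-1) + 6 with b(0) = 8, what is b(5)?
Computing step by step:
b(0) = 8
b(1) = 6 × 8 + 6 = 54
b(2) = 6 × 54 + 6 = 330
b(3) = 6 × 330 + 6 = 1986
b(4) = 6 × 1986 + 6 = 11922
b(5) = 6 × 11922 + 6 = 71538

71538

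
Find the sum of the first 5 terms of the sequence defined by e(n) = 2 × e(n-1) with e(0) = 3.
Computing the sequence terms: 3, 6, 12, 24, 48
Adding these values together:

93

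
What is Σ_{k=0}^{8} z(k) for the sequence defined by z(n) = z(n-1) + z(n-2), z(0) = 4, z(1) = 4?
Computing the sequence terms: 4, 4, 8, 12, 20, 32, 52, 84, 136
Adding these values together:

352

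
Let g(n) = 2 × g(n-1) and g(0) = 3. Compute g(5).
Computing step by step:
g(0) = 3
g(1) = 2 × 3 = 6
g(2) = 2 × 6 = 12
g(3) = 2 × 12 = 24
g(4) = 2 × 24 = 48
g(5) = 2 × 48 = 96

96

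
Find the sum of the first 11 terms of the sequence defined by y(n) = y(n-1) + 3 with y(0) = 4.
Computing the sequence terms: 4, 7, 10, 13, 16, 19, 22, 25, 28, 31, 34
Adding these values together:

209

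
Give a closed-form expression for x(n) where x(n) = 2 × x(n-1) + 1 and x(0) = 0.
Recurrence: x(n) = 2 × x(n-1) + 1, initial: x(0) = 0.
Try x(n) = A·2ⁿ + C. Substituting: A·2ⁿ + C = 2(A·2ⁿ⁻¹ + C) + 1 = A·2ⁿ + 2C + 1, so C = 2C + 1, giving C = -1. Then x(0) = A - 1 = 0 gives A = 1.

x(n) = 2ⁿ - 1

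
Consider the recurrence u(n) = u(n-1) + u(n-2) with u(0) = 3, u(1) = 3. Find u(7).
Computing the sequence terms:
3, 3, 6, 9, 15, 24, 39, 63

63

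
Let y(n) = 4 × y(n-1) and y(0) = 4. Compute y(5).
Computing step by step:
y(0) = 4
y(1) = 4 × 4 = 16
y(2) = 4 × 16 = 64
y(3) = 4 × 64 = 256
y(4) = 4 × 256 = 1024
y(5) = 4 × 1024 = 4096

4096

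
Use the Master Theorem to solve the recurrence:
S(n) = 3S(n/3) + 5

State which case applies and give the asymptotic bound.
Master Theorem template: S(n) = a·S(n/b) + f(n).
Here: a=3, b=3, f(n)=5
Compute log_b(a) = log_3(3) = 1.
f(n) = 5 = O(n^(1-ε)) with ε = 1. Case 1: S(n) = Θ(n^log_b(a)) = Θ(n).

Case 1: S(n) = Θ(n)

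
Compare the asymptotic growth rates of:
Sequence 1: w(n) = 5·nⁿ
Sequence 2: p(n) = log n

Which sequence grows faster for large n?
Comparing growth rates:
Growth-rate hierarchy: log n ≺ any polynomial ≺ any exponential cⁿ (c>1) ≺ n! ≺ nⁿ.
super-exponential nⁿ dominates logarithmic asymptotically.

w(n) grows faster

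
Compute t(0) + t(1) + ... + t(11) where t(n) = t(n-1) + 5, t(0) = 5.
Computing the sequence terms: 5, 10, 15, 20, 25, 30, 35, 40, 45, 50, 55, 60
Adding these values together:

390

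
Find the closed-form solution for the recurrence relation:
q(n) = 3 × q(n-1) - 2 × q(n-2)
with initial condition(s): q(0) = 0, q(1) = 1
Recurrence: q(n) = 3 × q(n-1) - 2 × q(n-2), initial: q(0) = 0, q(1) = 1.
Characteristic equation: r² - 3r + 2 = 0, which factors as (r - 2)(r - 1) = 0, so r = 2, 1. General solution q(n) = A·2ⁿ + B·1ⁿ. From q(0) = 0: A + B = 0. From q(1) = 1: 2A + 1B = 1. Solving gives A = 1, B = -1.

q(n) = 2ⁿ - 1ⁿ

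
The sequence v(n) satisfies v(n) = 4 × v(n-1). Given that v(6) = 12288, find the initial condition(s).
In general v(n) = 4ⁿ · v(0). At n = 6: v(0) = v(6) / 4^6 = 12288 / 4096 = 3.

v(0) = 3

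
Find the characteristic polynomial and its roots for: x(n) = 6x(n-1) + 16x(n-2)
Substitute x(n) = rⁿ and divide through by rⁿ⁻²: r² - 6r - 16 = 0
Factor: (r + 2)(r - 8) = 0, so r = -2, 8.
General solution: x(n) = A·(-2)ⁿ + B·8ⁿ

Characteristic: r² - 6r - 16 = 0, Roots: r = -2, 8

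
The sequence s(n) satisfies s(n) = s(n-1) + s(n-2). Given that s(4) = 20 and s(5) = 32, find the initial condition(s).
Work backwards using s(k) = s(k+2) - s(k+1):
s(3) = s(5) - s(4) = 32 - 20 = 12
s(2) = s(4) - s(3) = 20 - 12 = 8
s(1) = s(3) - s(2) = 12 - 8 = 4
s(0) = s(2) - s(1) = 8 - 4 = 4

s(0) = 4, s(1) = 4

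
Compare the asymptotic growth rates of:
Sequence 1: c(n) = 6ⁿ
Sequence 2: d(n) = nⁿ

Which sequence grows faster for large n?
Comparing growth rates:
Growth-rate hierarchy: log n ≺ any polynomial ≺ any exponential cⁿ (c>1) ≺ n! ≺ nⁿ.
super-exponential nⁿ dominates exponential base 6 asymptotically.

d(n) grows faster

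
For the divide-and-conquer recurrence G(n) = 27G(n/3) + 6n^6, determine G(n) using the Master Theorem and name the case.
Master Theorem template: G(n) = a·G(n/b) + f(n).
Here: a=27, b=3, f(n)=6n^6
Compute log_b(a) = log_3(27) = 3.
f(n) = 6n^6 = Ω(n^(3+ε)) with ε = 3, and the regularity condition holds (a·f(n/b) = (a/b^6)·f(n) with a/b^6 = 3^-3 < 1). Case 3: G(n) = Θ(f(n)) = Θ(n^6).

Case 3: G(n) = Θ(n^6)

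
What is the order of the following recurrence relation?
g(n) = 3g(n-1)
The order is the largest lag k for which g(n-k) appears. Here the deepest term is g(n-1), so the order is 1.

Order 1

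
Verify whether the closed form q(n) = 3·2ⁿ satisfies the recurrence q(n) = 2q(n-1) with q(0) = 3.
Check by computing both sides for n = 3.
From the recurrence with q(0) = 3:
  q(0) = 3, q(1) = 6, q(2) = 12, q(3) = 24
  so the recurrence gives q(3) = 24.
From the proposed closed form q(n) = 3·2ⁿ:
  q(3) = 24.
Both sides give 24 at n = 3, and the initial condition(s) match, so the closed form is consistent.

Yes, the closed form is correct.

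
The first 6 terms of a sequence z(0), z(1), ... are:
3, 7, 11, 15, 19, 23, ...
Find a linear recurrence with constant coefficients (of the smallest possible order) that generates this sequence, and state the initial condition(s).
Look for the lowest-order linear relation among consecutive terms.
Observation: consecutive differences are constant (= 4).
Check at n=2: 1·7 + 4 = 11. ✓

z(n) = z(n-1) + 4, z(0) = 3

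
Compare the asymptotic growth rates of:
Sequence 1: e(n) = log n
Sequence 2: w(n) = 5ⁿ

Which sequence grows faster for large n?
Comparing growth rates:
Growth-rate hierarchy: log n ≺ any polynomial ≺ any exponential cⁿ (c>1) ≺ n! ≺ nⁿ.
exponential base 5 dominates logarithmic asymptotically.

w(n) grows faster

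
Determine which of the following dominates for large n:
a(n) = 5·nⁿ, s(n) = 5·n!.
Comparing growth rates:
Growth-rate hierarchy: log n ≺ any polynomial ≺ any exponential cⁿ (c>1) ≺ n! ≺ nⁿ.
super-exponential nⁿ dominates factorial asymptotically.

a(n) grows faster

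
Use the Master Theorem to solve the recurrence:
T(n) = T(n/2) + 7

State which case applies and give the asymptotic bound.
Master Theorem template: T(n) = a·T(n/b) + f(n).
Here: a=1, b=2, f(n)=7
Compute log_b(a) = log_2(1) = 0.
f(n) = 7 = Θ(1). Case 2: T(n) = Θ(log n).

Case 2: T(n) = Θ(log n)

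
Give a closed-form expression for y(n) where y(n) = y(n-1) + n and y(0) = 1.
Recurrence: y(n) = y(n-1) + n, initial: y(0) = 1.
Telescoping: y(n) = y(0) + Σᵢ₌₁ⁿ i = 1 + n(n+1)/2.

y(n) = n(n+1)/2 + 1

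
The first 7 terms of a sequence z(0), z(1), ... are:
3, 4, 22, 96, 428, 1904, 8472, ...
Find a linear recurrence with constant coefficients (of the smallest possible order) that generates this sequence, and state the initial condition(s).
Look for the lowest-order linear relation among consecutive terms.
Observation: z(n) - 4·z(n-1) - (2)·z(n-2) = 0 holds for the shown terms, and no order-1 relation z(n) = α·z(n-1) + β fits.
Check at n=3: 4·22 + (2)·4 = 96. ✓

z(n) = 4z(n-1) + 2z(n-2), z(0) = 3, z(1) = 4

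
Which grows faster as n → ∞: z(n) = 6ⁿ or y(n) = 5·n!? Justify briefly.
Comparing growth rates:
Growth-rate hierarchy: log n ≺ any polynomial ≺ any exponential cⁿ (c>1) ≺ n! ≺ nⁿ.
factorial dominates exponential base 6 asymptotically.

y(n) grows faster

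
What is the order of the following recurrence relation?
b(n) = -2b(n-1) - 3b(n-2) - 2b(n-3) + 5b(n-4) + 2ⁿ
The order is the largest lag k for which b(n-k) appears. Here the deepest term is b(n-4) (the 2ⁿ term is non-homogeneous and does not affect the order), so the order is 4.

Order 4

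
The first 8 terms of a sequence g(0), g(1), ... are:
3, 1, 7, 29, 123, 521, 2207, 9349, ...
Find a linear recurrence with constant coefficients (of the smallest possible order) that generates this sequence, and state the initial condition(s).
Look for the lowest-order linear relation among consecutive terms.
Observation: g(n) - 4·g(n-1) - (1)·g(n-2) = 0 holds for the shown terms, and no order-1 relation g(n) = α·g(n-1) + β fits.
Check at n=3: 4·7 + (1)·1 = 29. ✓

g(n) = 4g(n-1) + g(n-2), g(0) = 3, g(1) = 1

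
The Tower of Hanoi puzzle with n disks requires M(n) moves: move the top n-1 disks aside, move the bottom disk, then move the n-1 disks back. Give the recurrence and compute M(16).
Moving n disks = move the top n-1 disks aside (M(n-1) moves) + move the largest disk (1 move) + move the n-1 disks back on top (M(n-1) moves), so M(n) = 2M(n-1) + 1, with M(1) = 1 (a single disk takes one move).
First terms: 1, 3, 7, 15, 31, 63, … — each is one less than a power of 2. Indeed M(n) + 1 = 2(M(n-1) + 1) with M(1) + 1 = 2, so M(n) + 1 = 2ⁿ and M(n) = 2ⁿ - 1.
Hence M(16) = 2^16 - 1 = 65536 - 1 = 65535.

M(n) = 2M(n-1) + 1, M(1) = 1; M(16) = 65535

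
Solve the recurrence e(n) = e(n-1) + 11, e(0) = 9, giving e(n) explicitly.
Recurrence: e(n) = e(n-1) + 11, initial: e(0) = 9.
Each step adds 11, so e(n) = e(0) + 11n = 11n + 9.

e(n) = 11n + 9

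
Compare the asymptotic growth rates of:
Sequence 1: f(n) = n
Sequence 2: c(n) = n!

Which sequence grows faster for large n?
Comparing growth rates:
Growth-rate hierarchy: log n ≺ any polynomial ≺ any exponential cⁿ (c>1) ≺ n! ≺ nⁿ.
factorial dominates polynomial degree 1 asymptotically.

c(n) grows faster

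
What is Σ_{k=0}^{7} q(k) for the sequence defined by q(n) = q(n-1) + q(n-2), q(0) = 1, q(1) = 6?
Computing the sequence terms: 1, 6, 7, 13, 20, 33, 53, 86
Adding these values together:

219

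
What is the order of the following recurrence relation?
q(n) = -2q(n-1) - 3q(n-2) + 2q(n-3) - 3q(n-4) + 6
The order is the largest lag k for which q(n-k) appears. Here the deepest term is q(n-4) (the 6 term is non-homogeneous and does not affect the order), so the order is 4.

Order 4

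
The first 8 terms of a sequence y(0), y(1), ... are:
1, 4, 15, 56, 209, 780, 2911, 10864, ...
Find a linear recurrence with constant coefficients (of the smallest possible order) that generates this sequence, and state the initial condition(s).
Look for the lowest-order linear relation among consecutive terms.
Observation: y(n) - 4·y(n-1) - (-1)·y(n-2) = 0 holds for the shown terms, and no order-1 relation y(n) = α·y(n-1) + β fits.
Check at n=3: 4·15 + (-1)·4 = 56. ✓

y(n) = 4y(n-1) - y(n-2), y(0) = 1, y(1) = 4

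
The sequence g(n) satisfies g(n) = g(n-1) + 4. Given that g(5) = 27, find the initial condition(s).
g(5) = g(0) + 5·4, so g(0) = 27 - 20 = 7.

g(0) = 7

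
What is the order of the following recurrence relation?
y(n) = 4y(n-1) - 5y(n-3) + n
The order is the largest lag k for which y(n-k) appears. Here the deepest term is y(n-3) (the n term is non-homogeneous and does not affect the order), so the order is 3.

Order 3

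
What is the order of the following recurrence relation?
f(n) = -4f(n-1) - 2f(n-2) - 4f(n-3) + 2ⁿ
The order is the largest lag k for which f(n-k) appears. Here the deepest term is f(n-3) (the 2ⁿ term is non-homogeneous and does not affect the order), so the order is 3.

Order 3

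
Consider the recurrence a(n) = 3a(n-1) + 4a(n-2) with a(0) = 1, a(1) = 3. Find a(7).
Computing the sequence terms:
1, 3, 13, 51, 205, 819, 3277, 13107

13107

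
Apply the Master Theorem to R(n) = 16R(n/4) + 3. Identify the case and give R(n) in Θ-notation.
Master Theorem template: R(n) = a·R(n/b) + f(n).
Here: a=16, b=4, f(n)=3
Compute log_b(a) = log_4(16) = 2.
f(n) = 3 = O(n^(2-ε)) with ε = 2. Case 1: R(n) = Θ(n^log_b(a)) = Θ(n^2).

Case 1: R(n) = Θ(n^2)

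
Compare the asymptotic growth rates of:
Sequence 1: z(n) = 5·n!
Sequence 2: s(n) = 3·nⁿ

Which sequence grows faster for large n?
Comparing growth rates:
Growth-rate hierarchy: log n ≺ any polynomial ≺ any exponential cⁿ (c>1) ≺ n! ≺ nⁿ.
super-exponential nⁿ dominates factorial asymptotically.

s(n) grows faster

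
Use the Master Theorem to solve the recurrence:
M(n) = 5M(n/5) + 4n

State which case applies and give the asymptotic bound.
Master Theorem template: M(n) = a·M(n/b) + f(n).
Here: a=5, b=5, f(n)=4n
Compute log_b(a) = log_5(5) = 1.
f(n) = 4n = Θ(n). Case 2: M(n) = Θ(n log n).

Case 2: M(n) = Θ(n log n)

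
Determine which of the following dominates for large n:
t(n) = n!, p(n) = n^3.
Comparing growth rates:
Growth-rate hierarchy: log n ≺ any polynomial ≺ any exponential cⁿ (c>1) ≺ n! ≺ nⁿ.
factorial dominates polynomial degree 3 asymptotically.

t(n) grows faster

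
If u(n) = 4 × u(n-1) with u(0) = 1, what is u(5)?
Computing step by step:
u(0) = 1
u(1) = 4 × 1 = 4
u(2) = 4 × 4 = 16
u(3) = 4 × 16 = 64
u(4) = 4 × 64 = 256
u(5) = 4 × 256 = 1024

1024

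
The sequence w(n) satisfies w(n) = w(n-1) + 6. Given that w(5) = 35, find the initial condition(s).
w(5) = w(0) + 5·6, so w(0) = 35 - 30 = 5.

w(0) = 5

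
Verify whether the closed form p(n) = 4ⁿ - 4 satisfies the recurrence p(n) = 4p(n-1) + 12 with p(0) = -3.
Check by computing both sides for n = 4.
From the recurrence with p(0) = -3:
  p(0) = -3, p(1) = 0, p(2) = 12, p(3) = 60, p(4) = 252
  so the recurrence gives p(4) = 252.
From the proposed closed form p(n) = 4ⁿ - 4:
  p(4) = 252.
Both sides give 252 at n = 4, and the initial condition(s) match, so the closed form is consistent.

Yes, the closed form is correct.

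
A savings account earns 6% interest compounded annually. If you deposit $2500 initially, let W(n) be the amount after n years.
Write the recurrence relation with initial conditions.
Each year the balance grows by 6%, i.e. is multiplied by 1 + 6/100 = 1.06, so W(n) = 1.06 × W(n-1). The initial deposit gives W(0) = 2500.
Unrolling gives the closed form W(n) = 2500 × (1.06)ⁿ.

W(n) = 1.06 × W(n-1), W(0) = 2500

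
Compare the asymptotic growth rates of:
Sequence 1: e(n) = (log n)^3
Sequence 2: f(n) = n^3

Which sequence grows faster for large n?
Comparing growth rates:
Growth-rate hierarchy: log n ≺ any polynomial ≺ any exponential cⁿ (c>1) ≺ n! ≺ nⁿ.
polynomial degree 3 dominates polylogarithmic (log n)^3 asymptotically.

f(n) grows faster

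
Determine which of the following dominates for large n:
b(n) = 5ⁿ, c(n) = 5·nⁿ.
Comparing growth rates:
Growth-rate hierarchy: log n ≺ any polynomial ≺ any exponential cⁿ (c>1) ≺ n! ≺ nⁿ.
super-exponential nⁿ dominates exponential base 5 asymptotically.

c(n) grows faster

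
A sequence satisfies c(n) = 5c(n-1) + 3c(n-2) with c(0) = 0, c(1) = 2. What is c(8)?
Computing the sequence terms:
0, 2, 10, 56, 310, 1718, 9520, 52754, 292330

292330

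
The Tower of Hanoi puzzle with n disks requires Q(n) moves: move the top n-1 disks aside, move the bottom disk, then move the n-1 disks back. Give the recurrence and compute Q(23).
Moving n disks = move the top n-1 disks aside (Q(n-1) moves) + move the largest disk (1 move) + move the n-1 disks back on top (Q(n-1) moves), so Q(n) = 2Q(n-1) + 1, with Q(1) = 1 (a single disk takes one move).
First terms: 1, 3, 7, 15, 31, 63, … — each is one less than a power of 2. Indeed Q(n) + 1 = 2(Q(n-1) + 1) with Q(1) + 1 = 2, so Q(n) + 1 = 2ⁿ and Q(n) = 2ⁿ - 1.
Hence Q(23) = 2^23 - 1 = 8388608 - 1 = 8388607.

Q(n) = 2Q(n-1) + 1, Q(1) = 1; Q(23) = 8388607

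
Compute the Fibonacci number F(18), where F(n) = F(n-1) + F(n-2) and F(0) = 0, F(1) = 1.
Computing the sequence terms:
0, 1, 1, 2, 3, 5, 8, 13, 21, 34, 55, 89, 144, 233, 377, 610, 987, 1597, 2584

2584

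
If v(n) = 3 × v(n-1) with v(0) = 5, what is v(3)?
Computing step by step:
v(0) = 5
v(1) = 3 × 5 = 15
v(2) = 3 × 15 = 45
v(3) = 3 × 45 = 135

135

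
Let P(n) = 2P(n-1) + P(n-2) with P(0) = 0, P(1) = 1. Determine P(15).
Computing the sequence terms:
0, 1, 2, 5, 12, 29, 70, 169, 408, 985, 2378, 5741, 13860, 33461, 80782, 195025

195025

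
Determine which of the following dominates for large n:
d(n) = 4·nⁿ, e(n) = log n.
Comparing growth rates:
Growth-rate hierarchy: log n ≺ any polynomial ≺ any exponential cⁿ (c>1) ≺ n! ≺ nⁿ.
super-exponential nⁿ dominates logarithmic asymptotically.

d(n) grows faster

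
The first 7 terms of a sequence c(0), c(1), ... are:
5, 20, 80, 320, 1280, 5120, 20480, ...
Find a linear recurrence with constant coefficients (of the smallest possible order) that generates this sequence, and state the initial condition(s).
Look for the lowest-order linear relation among consecutive terms.
Observation: each term is 4× the previous.
Check at n=2: 4·20 = 80. ✓

c(n) = 4 × c(n-1), c(0) = 5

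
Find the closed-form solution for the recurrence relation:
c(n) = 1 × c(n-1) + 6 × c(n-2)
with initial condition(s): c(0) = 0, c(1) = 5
Recurrence: c(n) = 1 × c(n-1) + 6 × c(n-2), initial: c(0) = 0, c(1) = 5.
Characteristic equation: r² - 1r - 6 = 0, which factors as (r - 3)(r + 2) = 0, so r = 3, -2. General solution c(n) = A·3ⁿ + B·(-2)ⁿ. From c(0) = 0: A + B = 0. From c(1) = 5: 3A - 2B = 5. Solving gives A = 1, B = -1.

c(n) = 3ⁿ - (-2)ⁿ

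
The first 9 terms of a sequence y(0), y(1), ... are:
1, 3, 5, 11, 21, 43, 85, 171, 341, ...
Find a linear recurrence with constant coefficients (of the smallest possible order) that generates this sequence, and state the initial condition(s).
Look for the lowest-order linear relation among consecutive terms.
Observation: y(n) - 1·y(n-1) - (2)·y(n-2) = 0 holds for the shown terms, and no order-1 relation y(n) = α·y(n-1) + β fits.
Check at n=3: 1·5 + (2)·3 = 11. ✓

y(n) = y(n-1) + 2y(n-2), y(0) = 1, y(1) = 3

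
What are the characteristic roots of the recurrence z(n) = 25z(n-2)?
Substitute z(n) = rⁿ and divide through by rⁿ⁻²: r² - 25 = 0
Factor: (r + 5)(r - 5) = 0, so r = -5, 5.
General solution: z(n) = A·(-5)ⁿ + B·5ⁿ

Characteristic: r² - 25 = 0, Roots: r = -5, 5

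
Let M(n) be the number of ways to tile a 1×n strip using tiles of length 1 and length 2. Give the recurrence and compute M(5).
Condition on the last tile: it has length 1 (leaving a 1×(n-1) strip) or length 2 (leaving a 1×(n-2) strip), so M(n) = M(n-1) + M(n-2) (order-2 linear recurrence).
For 0 ≤ i < 2 only unit tiles fit, so M(i) = 1.
Iterating the recurrence: M(2) = 2, M(3) = 3, M(4) = 5, M(5) = 8.

M(n) = M(n-1) + M(n-2), with M(i) = 1 for 0 ≤ i < 2; M(5) = 8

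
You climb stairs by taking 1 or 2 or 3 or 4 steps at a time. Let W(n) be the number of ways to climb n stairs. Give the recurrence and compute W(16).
Condition on the size of the last step (1 to 4): before it there were n-1, …, n-4 stairs climbed, and these cases are disjoint, so W(n) = W(n-1) + W(n-2) + W(n-3) + W(n-4) (order-4 linear recurrence).
Initial conditions by direct count (compositions of i into parts ≤ 4): W(1) = 1; W(2) = 2; W(3) = 4; W(4) = 8.
Iterating the recurrence: W(5) = 15, W(6) = 29, W(7) = 56, W(8) = 108, W(9) = 208, W(10) = 401, W(11) = 773, W(12) = 1490, W(13) = 2872, W(14) = 5536, W(15) = 10671, W(16) = 20569.

W(n) = W(n-1) + W(n-2) + W(n-3) + W(n-4), W(1) = 1, W(2) = 2, W(3) = 4, W(4) = 8; W(16) = 20569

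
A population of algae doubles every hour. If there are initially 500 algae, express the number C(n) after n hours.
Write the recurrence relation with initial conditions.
Each hour multiplies the count by 2, so the count after n hours depends only on the count after n-1 hours: C(n) = 2 × C(n-1). The starting count gives C(0) = 500.
Unrolling n times gives the closed form C(n) = 500 × 2ⁿ.

C(n) = 2 × C(n-1), C(0) = 500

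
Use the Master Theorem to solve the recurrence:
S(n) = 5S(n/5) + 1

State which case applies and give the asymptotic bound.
Master Theorem template: S(n) = a·S(n/b) + f(n).
Here: a=5, b=5, f(n)=1
Compute log_b(a) = log_5(5) = 1.
f(n) = 1 = O(n^(1-ε)) with ε = 1. Case 1: S(n) = Θ(n^log_b(a)) = Θ(n).

Case 1: S(n) = Θ(n)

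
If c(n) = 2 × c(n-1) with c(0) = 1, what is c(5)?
Computing step by step:
c(0) = 1
c(1) = 2 × 1 = 2
c(2) = 2 × 2 = 4
c(3) = 2 × 4 = 8
c(4) = 2 × 8 = 16
c(5) = 2 × 16 = 32

32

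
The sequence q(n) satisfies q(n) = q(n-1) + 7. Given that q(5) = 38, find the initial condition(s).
q(5) = q(0) + 5·7, so q(0) = 38 - 35 = 3.

q(0) = 3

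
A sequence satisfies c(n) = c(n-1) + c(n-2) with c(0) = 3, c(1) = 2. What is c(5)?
Computing the sequence terms:
3, 2, 5, 7, 12, 19

19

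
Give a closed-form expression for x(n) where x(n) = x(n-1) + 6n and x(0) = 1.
Recurrence: x(n) = x(n-1) + 6n, initial: x(0) = 1.
Telescoping: x(n) = x(0) + 6·Σᵢ₌₁ⁿ i = 1 + 6·n(n+1)/2.

x(n) = 6·n(n+1)/2 + 1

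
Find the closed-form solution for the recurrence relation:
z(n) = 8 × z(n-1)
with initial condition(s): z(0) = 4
Recurrence: z(n) = 8 × z(n-1), initial: z(0) = 4.
Each term is 8 times the previous, so this is geometric with ratio 8. After n steps: z(n) = z(0)·8ⁿ = 4·8ⁿ.

z(n) = 4·8ⁿ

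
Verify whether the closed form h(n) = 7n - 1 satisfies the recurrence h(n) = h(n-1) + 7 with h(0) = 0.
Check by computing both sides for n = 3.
From the recurrence with h(0) = 0:
  h(0) = 0, h(1) = 7, h(2) = 14, h(3) = 21
  so the recurrence gives h(3) = 21.
From the proposed closed form h(n) = 7n - 1:
  h(3) = 20.
The recurrence gives 21 but the closed form gives 20, so the closed form does not satisfy the recurrence.

No, the closed form is incorrect.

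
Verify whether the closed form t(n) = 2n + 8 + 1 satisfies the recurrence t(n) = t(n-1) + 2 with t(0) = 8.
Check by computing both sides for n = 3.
From the recurrence with t(0) = 8:
  t(0) = 8, t(1) = 10, t(2) = 12, t(3) = 14
  so the recurrence gives t(3) = 14.
From the proposed closed form t(n) = 2n + 8 + 1:
  t(3) = 15.
The recurrence gives 14 but the closed form gives 15, so the closed form does not satisfy the recurrence.

No, the closed form is incorrect.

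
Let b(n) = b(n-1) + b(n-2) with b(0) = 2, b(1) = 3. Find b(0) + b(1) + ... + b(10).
Computing the sequence terms: 2, 3, 5, 8, 13, 21, 34, 55, 89, 144, 233
Adding these values together:

607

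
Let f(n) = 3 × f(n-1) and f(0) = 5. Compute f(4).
Computing step by step:
f(0) = 5
f(1) = 3 × 5 = 15
f(2) = 3 × 15 = 45
f(3) = 3 × 45 = 135
f(4) = 3 × 135 = 405

405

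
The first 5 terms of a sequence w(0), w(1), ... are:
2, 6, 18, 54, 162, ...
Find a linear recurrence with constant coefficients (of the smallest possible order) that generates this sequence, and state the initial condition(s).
Look for the lowest-order linear relation among consecutive terms.
Observation: each term is 3× the previous.
Check at n=2: 3·6 = 18. ✓

w(n) = 3 × w(n-1), w(0) = 2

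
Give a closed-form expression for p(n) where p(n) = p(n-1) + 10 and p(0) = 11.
Recurrence: p(n) = p(n-1) + 10, initial: p(0) = 11.
Each step adds 10, so p(n) = p(0) + 10n = 10n + 11.

p(n) = 10n + 11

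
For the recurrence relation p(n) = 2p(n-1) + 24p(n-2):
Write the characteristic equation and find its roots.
Substitute p(n) = rⁿ and divide through by rⁿ⁻²: r² - 2r - 24 = 0
Factor: (r - 6)(r + 4) = 0, so r = 6, -4.
General solution: p(n) = A·6ⁿ + B·(-4)ⁿ

Characteristic: r² - 2r - 24 = 0, Roots: r = 6, -4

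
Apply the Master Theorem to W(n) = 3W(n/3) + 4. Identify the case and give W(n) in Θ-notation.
Master Theorem template: W(n) = a·W(n/b) + f(n).
Here: a=3, b=3, f(n)=4
Compute log_b(a) = log_3(3) = 1.
f(n) = 4 = O(n^(1-ε)) with ε = 1. Case 1: W(n) = Θ(n^log_b(a)) = Θ(n).

Case 1: W(n) = Θ(n)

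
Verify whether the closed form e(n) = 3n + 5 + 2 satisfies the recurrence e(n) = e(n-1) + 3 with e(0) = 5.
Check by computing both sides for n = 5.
From the recurrence with e(0) = 5:
  e(0) = 5, e(1) = 8, e(2) = 11, e(3) = 14, e(4) = 17, e(5) = 20
  so the recurrence gives e(5) = 20.
From the proposed closed form e(n) = 3n + 5 + 2:
  e(5) = 22.
The recurrence gives 20 but the closed form gives 22, so the closed form does not satisfy the recurrence.

No, the closed form is incorrect.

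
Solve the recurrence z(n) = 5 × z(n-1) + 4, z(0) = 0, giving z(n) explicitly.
Recurrence: z(n) = 5 × z(n-1) + 4, initial: z(0) = 0.
Try z(n) = A·5ⁿ + C. Substituting: A·5ⁿ + C = 5(A·5ⁿ⁻¹ + C) + 4 = A·5ⁿ + 5C + 4, so C = 5C + 4, giving C = -1. Then z(0) = A - 1 = 0 gives A = 1.

z(n) = 5ⁿ - 1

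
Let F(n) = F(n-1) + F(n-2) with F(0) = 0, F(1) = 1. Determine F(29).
Computing the sequence terms:
0, 1, 1, 2, 3, 5, 8, 13, 21, 34, 55, 89, 144, 233, 377, 610, 987, 1597, 2584, 4181, 6765, 10946, 17711, 28657, 46368, 75025, 121393, 196418, 317811, 514229

514229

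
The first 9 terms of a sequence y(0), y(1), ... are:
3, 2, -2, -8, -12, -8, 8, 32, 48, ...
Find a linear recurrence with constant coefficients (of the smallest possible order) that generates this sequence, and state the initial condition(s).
Look for the lowest-order linear relation among consecutive terms.
Observation: y(n) - 2·y(n-1) - (-2)·y(n-2) = 0 holds for the shown terms, and no order-1 relation y(n) = α·y(n-1) + β fits.
Check at n=3: 2·-2 + (-2)·2 = -8. ✓

y(n) = 2y(n-1) - 2y(n-2), y(0) = 3, y(1) = 2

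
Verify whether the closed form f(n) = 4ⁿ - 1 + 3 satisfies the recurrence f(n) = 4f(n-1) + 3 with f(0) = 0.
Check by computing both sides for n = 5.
From the recurrence with f(0) = 0:
  f(0) = 0, f(1) = 3, f(2) = 15, f(3) = 63, f(4) = 255, f(5) = 1023
  so the recurrence gives f(5) = 1023.
From the proposed closed form f(n) = 4ⁿ - 1 + 3:
  f(5) = 1026.
The recurrence gives 1023 but the closed form gives 1026, so the closed form does not satisfy the recurrence.

No, the closed form is incorrect.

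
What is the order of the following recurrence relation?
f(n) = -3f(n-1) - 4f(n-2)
The order is the largest lag k for which f(n-k) appears. Here the deepest term is f(n-2), so the order is 2.

Order 2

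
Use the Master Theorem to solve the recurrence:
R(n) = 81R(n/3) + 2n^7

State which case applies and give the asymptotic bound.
Master Theorem template: R(n) = a·R(n/b) + f(n).
Here: a=81, b=3, f(n)=2n^7
Compute log_b(a) = log_3(81) = 4.
f(n) = 2n^7 = Ω(n^(4+ε)) with ε = 3, and the regularity condition holds (a·f(n/b) = (a/b^7)·f(n) with a/b^7 = 3^-3 < 1). Case 3: R(n) = Θ(f(n)) = Θ(n^7).

Case 3: R(n) = Θ(n^7)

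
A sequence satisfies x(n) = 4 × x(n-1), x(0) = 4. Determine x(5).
Computing step by step:
x(0) = 4
x(1) = 4 × 4 = 16
x(2) = 4 × 16 = 64
x(3) = 4 × 64 = 256
x(4) = 4 × 256 = 1024
x(5) = 4 × 1024 = 4096

4096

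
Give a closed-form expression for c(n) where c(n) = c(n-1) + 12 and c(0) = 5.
Recurrence: c(n) = c(n-1) + 12, initial: c(0) = 5.
Each step adds 12, so c(n) = c(0) + 12n = 12n + 5.

c(n) = 12n + 5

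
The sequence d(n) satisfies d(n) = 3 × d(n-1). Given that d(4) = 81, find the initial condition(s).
In general d(n) = 3ⁿ · d(0). At n = 4: d(0) = d(4) / 3^4 = 81 / 81 = 1.

d(0) = 1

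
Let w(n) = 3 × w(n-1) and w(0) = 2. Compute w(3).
Computing step by step:
w(0) = 2
w(1) = 3 × 2 = 6
w(2) = 3 × 6 = 18
w(3) = 3 × 18 = 54

54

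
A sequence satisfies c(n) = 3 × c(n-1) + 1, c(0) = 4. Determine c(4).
Computing step by step:
c(0) = 4
c(1) = 3 × 4 + 1 = 13
c(2) = 3 × 13 + 1 = 40
c(3) = 3 × 40 + 1 = 121
c(4) = 3 × 121 + 1 = 364

364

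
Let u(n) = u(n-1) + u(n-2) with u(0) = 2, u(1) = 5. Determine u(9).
Computing the sequence terms:
2, 5, 7, 12, 19, 31, 50, 81, 131, 212

212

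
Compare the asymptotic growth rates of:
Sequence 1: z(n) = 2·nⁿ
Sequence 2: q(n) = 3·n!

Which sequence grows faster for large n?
Comparing growth rates:
Growth-rate hierarchy: log n ≺ any polynomial ≺ any exponential cⁿ (c>1) ≺ n! ≺ nⁿ.
super-exponential nⁿ dominates factorial asymptotically.

z(n) grows faster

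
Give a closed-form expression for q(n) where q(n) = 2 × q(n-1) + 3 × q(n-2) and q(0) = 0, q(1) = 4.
Recurrence: q(n) = 2 × q(n-1) + 3 × q(n-2), initial: q(0) = 0, q(1) = 4.
Characteristic equation: r² - 2r - 3 = 0, which factors as (r - 3)(r + 1) = 0, so r = 3, -1. General solution q(n) = A·3ⁿ + B·(-1)ⁿ. From q(0) = 0: A + B = 0. From q(1) = 4: 3A - 1B = 4. Solving gives A = 1, B = -1.

q(n) = 3ⁿ - (-1)ⁿ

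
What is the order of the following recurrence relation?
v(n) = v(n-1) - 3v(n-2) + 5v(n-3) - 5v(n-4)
The order is the largest lag k for which v(n-k) appears. Here the deepest term is v(n-4), so the order is 4.

Order 4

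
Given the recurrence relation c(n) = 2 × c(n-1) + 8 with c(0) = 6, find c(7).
Computing step by step:
c(0) = 6
c(1) = 2 × 6 + 8 = 20
c(2) = 2 × 20 + 8 = 48
c(3) = 2 × 48 + 8 = 104
c(4) = 2 × 104 + 8 = 216
c(5) = 2 × 216 + 8 = 440
c(6) = 2 × 440 + 8 = 888
c(7) = 2 × 888 + 8 = 1784

1784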